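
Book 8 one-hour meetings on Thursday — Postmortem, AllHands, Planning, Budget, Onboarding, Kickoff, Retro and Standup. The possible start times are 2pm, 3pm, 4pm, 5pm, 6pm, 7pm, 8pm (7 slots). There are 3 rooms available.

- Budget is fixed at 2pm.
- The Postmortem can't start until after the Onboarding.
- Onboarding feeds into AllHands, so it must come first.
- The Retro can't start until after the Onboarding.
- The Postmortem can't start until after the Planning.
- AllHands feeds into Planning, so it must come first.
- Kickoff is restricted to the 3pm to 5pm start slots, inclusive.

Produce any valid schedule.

AllHands -> 3pm, Postmortem -> 5pm, Standup -> 2pm, Planning -> 4pm, Budget -> 2pm, Onboarding -> 2pm, Retro -> 3pm, Kickoff -> 3pm

Checking: AllHands(3pm) before Planning(4pm); Onboarding(2pm) before Postmortem(5pm); Planning(4pm) before Postmortem(5pm); Onboarding(2pm) before Retro(3pm); Onboarding(2pm) before AllHands(3pm); Kickoff=3pm in [3pm,5pm]; Budget=2pm in [2pm,2pm]; max 3 per slot (cap 3).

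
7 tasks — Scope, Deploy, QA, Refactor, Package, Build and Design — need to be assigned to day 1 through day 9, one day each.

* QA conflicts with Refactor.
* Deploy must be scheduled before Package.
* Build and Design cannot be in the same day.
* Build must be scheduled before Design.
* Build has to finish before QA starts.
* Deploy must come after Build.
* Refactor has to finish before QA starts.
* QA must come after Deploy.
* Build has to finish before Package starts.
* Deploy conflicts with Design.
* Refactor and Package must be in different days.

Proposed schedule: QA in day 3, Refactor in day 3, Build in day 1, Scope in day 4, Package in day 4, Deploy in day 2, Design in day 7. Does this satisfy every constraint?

Deploy must come after Build — holds.
Build must be scheduled before Design — holds.
QA conflicts with Refactor — violated.
Build has to finish before Package starts — holds.
Deploy must be scheduled before Package — holds.
Refactor has to finish before QA starts — violated.
Refactor and Package must be in different days — holds.
Build has to finish before QA starts — holds.
QA must come after Deploy — holds.
Build and Design cannot be in the same day — holds.
Deploy conflicts with Design — holds.

Invalid. QA conflicts with Refactor.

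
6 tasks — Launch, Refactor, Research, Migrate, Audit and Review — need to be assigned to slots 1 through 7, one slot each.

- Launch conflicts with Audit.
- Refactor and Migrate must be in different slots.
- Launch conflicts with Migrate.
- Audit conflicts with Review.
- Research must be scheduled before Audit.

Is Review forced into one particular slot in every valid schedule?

Review can be 1 (e.g. Review -> 1, Refactor -> 1, Research -> 1, Launch -> 1, Migrate -> 2, Audit -> 2) or 2 (e.g. Migrate -> 2; Refactor -> 1; Review -> 2; Audit -> 3; Research -> 1; Launch -> 1).

No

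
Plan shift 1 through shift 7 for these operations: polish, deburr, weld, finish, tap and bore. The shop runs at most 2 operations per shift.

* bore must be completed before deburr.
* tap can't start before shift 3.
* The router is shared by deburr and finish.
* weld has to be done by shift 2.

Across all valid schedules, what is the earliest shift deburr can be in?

shift 2

Precedence pushes deburr to at least shift 2.
deburr at shift 2 is achievable: deburr in shift 2, polish in shift 2, weld in shift 1, bore in shift 1, finish in shift 3, tap in shift 3.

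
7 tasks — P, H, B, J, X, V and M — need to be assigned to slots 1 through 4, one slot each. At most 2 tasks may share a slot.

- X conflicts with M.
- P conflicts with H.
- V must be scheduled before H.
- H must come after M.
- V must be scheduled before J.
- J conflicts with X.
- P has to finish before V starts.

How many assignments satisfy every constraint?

Splitting on P: it can be 1 (48), 2 (10). Listing each branch's schedules as (H, B, J, X, V, M):
P=1: (3,1,3,4,2,2) (3,1,4,3,2,2) (3,2,3,4,2,1) (3,2,4,3,2,1) (3,3,4,1,2,2) (3,3,4,2,2,1) (3,4,3,1,2,2) (3,4,3,2,2,1) (3,4,3,4,2,1) (3,4,3,4,2,2) (3,4,4,1,2,2) (3,4,4,2,2,1) (3,4,4,3,2,1) (3,4,4,3,2,2) (4,1,3,2,2,3) (4,1,3,4,2,2) (4,1,3,4,2,3) (4,1,4,2,2,3) (4,1,4,2,3,3) (4,1,4,3,2,2) (4,1,4,3,3,2) (4,2,3,1,2,3) (4,2,3,4,2,1) (4,2,3,4,2,3) (4,2,4,1,2,3) (4,2,4,1,3,2) (4,2,4,1,3,3) (4,2,4,2,3,1) (4,2,4,2,3,3) (4,2,4,3,2,1) (4,2,4,3,3,1) (4,2,4,3,3,2) (4,3,3,1,2,2) (4,3,3,2,2,1) (4,3,3,4,2,1) (4,3,3,4,2,2) (4,3,4,1,2,2) (4,3,4,1,2,3) (4,3,4,1,3,2) (4,3,4,2,2,1) (4,3,4,2,2,3) (4,3,4,2,3,1) (4,3,4,3,2,1) (4,3,4,3,2,2) (4,4,3,1,2,2) (4,4,3,1,2,3) (4,4,3,2,2,1) (4,4,3,2,2,3) — 48.
P=2: (4,1,4,1,3,2) (4,1,4,1,3,3) (4,1,4,2,3,1) (4,1,4,2,3,3) (4,1,4,3,3,1) (4,1,4,3,3,2) (4,2,4,1,3,3) (4,2,4,3,3,1) (4,3,4,1,3,2) (4,3,4,2,3,1) — 10.
Summing: 48 + 10 = 58.

58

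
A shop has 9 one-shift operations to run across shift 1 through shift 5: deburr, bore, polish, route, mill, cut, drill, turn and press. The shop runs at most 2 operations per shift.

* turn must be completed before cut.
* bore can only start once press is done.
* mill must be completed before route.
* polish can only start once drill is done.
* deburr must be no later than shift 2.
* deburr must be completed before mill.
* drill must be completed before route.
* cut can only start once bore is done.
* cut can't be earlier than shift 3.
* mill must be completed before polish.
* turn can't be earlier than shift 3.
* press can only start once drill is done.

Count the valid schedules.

39

Splitting on deburr: it can be shift 1 (34), shift 2 (5). Listing each branch's schedules as (bore, polish, route, mill, cut, drill, turn, press) by shift number:
deburr=shift 1: (3,3,4,2,5,1,4,2) (3,3,5,2,5,1,4,2) (3,4,3,2,5,1,4,2) (3,4,4,2,5,1,3,2) (3,4,5,2,4,1,3,2) (3,4,5,2,5,1,3,2) (3,4,5,2,5,1,4,2) (3,4,5,3,5,1,4,2) (3,5,3,2,5,1,4,2) (3,5,4,2,4,1,3,2) (3,5,4,2,5,1,3,2) (3,5,4,2,5,1,4,2) (3,5,4,3,5,1,4,2) (3,5,5,2,4,1,3,2) (3,5,5,4,4,1,3,2) (4,3,3,2,5,1,4,2) (4,3,4,2,5,1,3,2) (4,3,5,2,5,1,3,2) (4,3,5,2,5,1,4,2) (4,3,5,2,5,1,4,3) (4,3,5,2,5,2,4,3) (4,4,3,2,5,1,3,2) (4,4,5,2,5,1,3,2) (4,4,5,2,5,1,3,3) (4,4,5,2,5,2,3,3) (4,4,5,3,5,1,3,2) (4,5,3,2,5,1,3,2) (4,5,3,2,5,1,4,2) (4,5,3,2,5,1,4,3) (4,5,3,2,5,2,4,3) (4,5,4,2,5,1,3,2) (4,5,4,2,5,1,3,3) (4,5,4,2,5,2,3,3) (4,5,4,3,5,1,3,2) — 34.
deburr=shift 2: (3,4,5,3,5,1,4,2) (3,5,4,3,5,1,4,2) (3,5,5,4,4,1,3,2) (4,4,5,3,5,1,3,2) (4,5,4,3,5,1,3,2) — 5.
Summing: 34 + 5 = 39.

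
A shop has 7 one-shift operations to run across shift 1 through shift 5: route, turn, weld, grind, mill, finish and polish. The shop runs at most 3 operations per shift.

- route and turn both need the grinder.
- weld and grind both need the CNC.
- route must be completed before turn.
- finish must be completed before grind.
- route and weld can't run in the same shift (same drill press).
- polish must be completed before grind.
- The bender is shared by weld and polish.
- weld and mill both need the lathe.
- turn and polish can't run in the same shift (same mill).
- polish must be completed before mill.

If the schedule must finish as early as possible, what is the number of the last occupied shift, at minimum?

The precedence chain requires at least 2 distinct shifts.
With at most 3 per shift and 7 operations, at least 3 shifts are needed.
3 works (last occupied shift: shift 3): for example polish=shift 1, weld=shift 3, mill=shift 2, turn=shift 2, finish=shift 1, grind=shift 2, route=shift 1.

3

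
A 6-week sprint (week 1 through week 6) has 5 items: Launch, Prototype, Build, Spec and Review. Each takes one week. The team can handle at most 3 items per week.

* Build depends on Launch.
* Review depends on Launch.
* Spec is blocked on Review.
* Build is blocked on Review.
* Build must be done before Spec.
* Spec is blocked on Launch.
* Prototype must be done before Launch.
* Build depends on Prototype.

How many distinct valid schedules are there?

Splitting on Launch: it can be week 2 (4), week 3 (2). Listing each branch's schedules as (Prototype, Build, Spec, Review) by week number:
Launch=week 2: (1,4,5,3) (1,4,6,3) (1,5,6,3) (1,5,6,4) — 4.
Launch=week 3: (1,5,6,4) (2,5,6,4) — 2.
Summing: 4 + 2 = 6.

6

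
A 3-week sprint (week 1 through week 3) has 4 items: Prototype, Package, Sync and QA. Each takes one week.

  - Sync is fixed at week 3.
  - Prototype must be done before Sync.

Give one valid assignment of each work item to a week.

Sync=week 3, QA=week 1, Package=week 1, Prototype=week 1

Checking: Prototype(week 1) before Sync(week 3); Sync=week 3 in [week 3,week 3].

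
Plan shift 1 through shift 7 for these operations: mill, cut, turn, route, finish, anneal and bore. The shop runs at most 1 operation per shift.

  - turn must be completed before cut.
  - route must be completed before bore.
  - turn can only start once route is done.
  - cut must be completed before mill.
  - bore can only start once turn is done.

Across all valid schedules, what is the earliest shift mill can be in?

Precedence pushes mill to at least shift 4.
mill at shift 4 is achievable: turn=shift 2, route=shift 1, cut=shift 3, anneal=shift 7, finish=shift 6, mill=shift 4, bore=shift 5.

shift 4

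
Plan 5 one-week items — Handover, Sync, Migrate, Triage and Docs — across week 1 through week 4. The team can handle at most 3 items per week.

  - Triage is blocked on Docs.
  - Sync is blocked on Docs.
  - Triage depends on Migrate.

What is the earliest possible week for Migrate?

Downstream work caps Migrate at week 3.
Migrate at week 1 is achievable: Docs -> week 1, Migrate -> week 1, Triage -> week 2, Sync -> week 2, Handover -> week 1.

week 1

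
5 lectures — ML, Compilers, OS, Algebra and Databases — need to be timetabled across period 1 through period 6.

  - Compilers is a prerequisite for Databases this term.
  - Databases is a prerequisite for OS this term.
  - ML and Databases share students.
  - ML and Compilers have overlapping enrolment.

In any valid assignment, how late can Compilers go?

period 4

Downstream work caps Compilers at period 4.
Compilers at period 4 is achievable: Databases=period 5; Compilers=period 4; OS=period 6; ML=period 1; Algebra=period 1.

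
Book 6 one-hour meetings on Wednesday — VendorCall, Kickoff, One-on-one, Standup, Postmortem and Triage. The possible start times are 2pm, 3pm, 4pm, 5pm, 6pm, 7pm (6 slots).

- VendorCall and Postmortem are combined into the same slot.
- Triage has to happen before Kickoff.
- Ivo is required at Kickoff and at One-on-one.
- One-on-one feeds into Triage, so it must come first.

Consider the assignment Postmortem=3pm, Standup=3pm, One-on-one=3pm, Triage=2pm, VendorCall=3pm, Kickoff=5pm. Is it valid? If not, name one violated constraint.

Triage has to happen before Kickoff — holds.
One-on-one feeds into Triage, so it must come first — violated.
Ivo is required at Kickoff and at One-on-one — holds.
VendorCall and Postmortem are combined into the same slot — holds.

Invalid. One-on-one feeds into Triage, so it must come first.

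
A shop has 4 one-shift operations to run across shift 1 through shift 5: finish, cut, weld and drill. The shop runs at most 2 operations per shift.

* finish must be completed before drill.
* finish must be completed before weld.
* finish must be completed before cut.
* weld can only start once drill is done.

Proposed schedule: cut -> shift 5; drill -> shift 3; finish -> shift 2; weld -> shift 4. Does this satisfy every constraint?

Yes

weld can only start once drill is done — holds.
The shop runs at most 2 operations per shift — holds.
finish must be completed before drill — holds.
finish must be completed before cut — holds.
finish must be completed before weld — holds.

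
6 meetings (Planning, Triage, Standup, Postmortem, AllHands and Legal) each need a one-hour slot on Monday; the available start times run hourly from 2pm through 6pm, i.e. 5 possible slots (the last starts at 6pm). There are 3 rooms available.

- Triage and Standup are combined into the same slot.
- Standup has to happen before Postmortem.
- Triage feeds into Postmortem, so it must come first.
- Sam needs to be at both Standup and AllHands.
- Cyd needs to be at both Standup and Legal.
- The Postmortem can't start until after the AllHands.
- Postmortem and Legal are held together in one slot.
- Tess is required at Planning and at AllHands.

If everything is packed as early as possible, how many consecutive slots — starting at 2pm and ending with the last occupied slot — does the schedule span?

3

The precedence chain requires at least 2 distinct slots.
With at most 3 per slot and 6 meetings, at least 2 slots are needed.
Could 2 slots be enough, i.e. nothing placed later than 3pm? No: Postmortem must come after Standup (at 2pm or later) → {3pm}; Standup must come before Postmortem (at 3pm or earlier) → {2pm}; AllHands must come before Postmortem (at 3pm or earlier) → {2pm}; AllHands can't share with Standup (2pm) → nothing is left.
So 2 slots is not enough.
3 works (last occupied slot: 4pm): for example AllHands -> 3pm; Triage -> 2pm; Planning -> 2pm; Postmortem -> 4pm; Standup -> 2pm; Legal -> 4pm.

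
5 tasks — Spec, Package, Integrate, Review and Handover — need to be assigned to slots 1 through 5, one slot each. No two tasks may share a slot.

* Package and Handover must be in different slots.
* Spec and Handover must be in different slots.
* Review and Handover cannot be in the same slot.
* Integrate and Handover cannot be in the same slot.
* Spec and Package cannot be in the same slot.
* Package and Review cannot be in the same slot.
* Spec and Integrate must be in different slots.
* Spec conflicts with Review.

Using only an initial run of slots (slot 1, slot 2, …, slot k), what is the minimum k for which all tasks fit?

5

With at most 1 per slot and 5 tasks, at least 5 slots are needed.
5 works (last occupied slot: 5): for example Integrate=3, Review=4, Package=2, Spec=1, Handover=5.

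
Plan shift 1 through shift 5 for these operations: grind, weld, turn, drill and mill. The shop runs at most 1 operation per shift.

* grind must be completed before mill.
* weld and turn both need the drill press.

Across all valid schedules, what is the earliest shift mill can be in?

shift 2

Precedence pushes mill to at least shift 2.
mill at shift 2 is achievable: grind -> shift 1, weld -> shift 3, drill -> shift 5, mill -> shift 2, turn -> shift 4.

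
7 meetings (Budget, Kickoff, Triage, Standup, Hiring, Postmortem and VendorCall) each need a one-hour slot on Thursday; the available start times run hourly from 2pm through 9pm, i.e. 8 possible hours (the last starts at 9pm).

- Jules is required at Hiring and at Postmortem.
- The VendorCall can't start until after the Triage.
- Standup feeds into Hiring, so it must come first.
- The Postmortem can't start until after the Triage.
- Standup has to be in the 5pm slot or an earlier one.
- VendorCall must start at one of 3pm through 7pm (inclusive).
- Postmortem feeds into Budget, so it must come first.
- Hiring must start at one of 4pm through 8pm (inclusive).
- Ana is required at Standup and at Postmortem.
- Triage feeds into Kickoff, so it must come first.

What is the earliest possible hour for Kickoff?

Precedence pushes Kickoff to at least 3pm.
Kickoff at 3pm is achievable: Hiring in 4pm, Triage in 2pm, VendorCall in 3pm, Budget in 4pm, Standup in 2pm, Kickoff in 3pm, Postmortem in 3pm.

3pm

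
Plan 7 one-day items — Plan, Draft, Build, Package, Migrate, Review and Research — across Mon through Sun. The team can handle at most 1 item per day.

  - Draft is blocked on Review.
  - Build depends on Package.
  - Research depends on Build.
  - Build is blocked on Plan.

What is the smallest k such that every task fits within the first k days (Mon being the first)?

7 days

The precedence chain requires at least 3 distinct days.
With at most 1 per day and 7 tasks, at least 7 days are needed.
7 works (last occupied day: Sun): for example Review -> Thu, Draft -> Fri, Migrate -> Sun, Build -> Wed, Plan -> Mon, Research -> Sat, Package -> Tue.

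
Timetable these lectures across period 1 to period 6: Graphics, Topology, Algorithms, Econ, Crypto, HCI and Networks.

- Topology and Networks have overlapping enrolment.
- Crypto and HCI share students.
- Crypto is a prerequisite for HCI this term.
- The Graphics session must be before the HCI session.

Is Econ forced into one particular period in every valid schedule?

Econ can be period 1 (e.g. Networks=period 2, Algorithms=period 1, Graphics=period 1, Econ=period 1, Crypto=period 1, HCI=period 2, Topology=period 1) or period 2 (e.g. Graphics=period 1; Crypto=period 1; Algorithms=period 1; Econ=period 2; Networks=period 2; HCI=period 2; Topology=period 1).

No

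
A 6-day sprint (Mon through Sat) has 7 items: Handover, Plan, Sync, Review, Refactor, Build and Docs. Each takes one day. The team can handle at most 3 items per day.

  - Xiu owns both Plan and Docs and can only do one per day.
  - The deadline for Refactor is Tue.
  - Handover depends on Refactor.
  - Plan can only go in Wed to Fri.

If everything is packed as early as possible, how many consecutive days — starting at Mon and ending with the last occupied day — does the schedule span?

The precedence chain requires at least 2 distinct days.
With at most 3 per day and 7 work items, at least 3 days are needed.
Plan can't be placed before Wed — that is day 3 counting from Mon — so the schedule must run through at least 3 days.
3 works (last occupied day: Wed): for example Docs in Tue; Review in Mon; Build in Tue; Plan in Wed; Refactor in Mon; Handover in Tue; Sync in Mon.

3 days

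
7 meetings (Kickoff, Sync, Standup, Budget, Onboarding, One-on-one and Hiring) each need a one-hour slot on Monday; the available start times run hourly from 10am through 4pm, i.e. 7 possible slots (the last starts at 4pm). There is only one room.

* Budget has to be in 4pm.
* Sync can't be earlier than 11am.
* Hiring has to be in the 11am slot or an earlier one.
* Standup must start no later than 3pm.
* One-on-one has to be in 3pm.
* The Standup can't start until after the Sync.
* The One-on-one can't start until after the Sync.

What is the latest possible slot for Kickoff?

Kickoff at 2pm is achievable: Budget=4pm, Sync=11am, One-on-one=3pm, Standup=12pm, Onboarding=1pm, Hiring=10am, Kickoff=2pm.
Nothing later works — the capacity limit rule out every slot after 2pm.

2pm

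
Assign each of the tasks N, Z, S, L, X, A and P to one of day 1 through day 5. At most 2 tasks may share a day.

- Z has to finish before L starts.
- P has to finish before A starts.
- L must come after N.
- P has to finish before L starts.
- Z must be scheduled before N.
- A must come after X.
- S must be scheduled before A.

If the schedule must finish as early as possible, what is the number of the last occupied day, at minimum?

The precedence chain requires at least 3 distinct days.
With at most 2 per day and 7 tasks, at least 4 days are needed.
4 works (last occupied day: day 4): for example X -> day 3, Z -> day 1, L -> day 3, A -> day 4, S -> day 2, P -> day 1, N -> day 2.

day 4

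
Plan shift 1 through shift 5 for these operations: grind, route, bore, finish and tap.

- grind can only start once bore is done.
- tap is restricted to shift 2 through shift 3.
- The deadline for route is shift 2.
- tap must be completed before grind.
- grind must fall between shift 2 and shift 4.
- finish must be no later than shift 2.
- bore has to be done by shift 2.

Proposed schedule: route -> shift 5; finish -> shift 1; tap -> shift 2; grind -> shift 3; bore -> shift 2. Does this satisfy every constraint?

No. The deadline for route is shift 2 is not satisfied.

The deadline for route is shift 2 — violated.
finish must be no later than shift 2 — holds.
grind can only start once bore is done — holds.
grind must fall between shift 2 and shift 4 — holds.
tap must be completed before grind — holds.
tap is restricted to shift 2 through shift 3 — holds.
bore has to be done by shift 2 — holds.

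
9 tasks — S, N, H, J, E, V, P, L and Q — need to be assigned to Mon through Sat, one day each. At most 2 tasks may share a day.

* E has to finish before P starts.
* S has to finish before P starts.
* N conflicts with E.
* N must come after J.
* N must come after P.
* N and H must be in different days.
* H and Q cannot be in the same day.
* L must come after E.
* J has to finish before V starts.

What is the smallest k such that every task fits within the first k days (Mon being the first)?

The precedence chain requires at least 3 distinct days.
With at most 2 per day and 9 tasks, at least 5 days are needed.
5 works (last occupied day: Fri): for example E -> Mon, S -> Mon, Q -> Fri, V -> Wed, N -> Wed, H -> Thu, J -> Tue, L -> Thu, P -> Tue.

5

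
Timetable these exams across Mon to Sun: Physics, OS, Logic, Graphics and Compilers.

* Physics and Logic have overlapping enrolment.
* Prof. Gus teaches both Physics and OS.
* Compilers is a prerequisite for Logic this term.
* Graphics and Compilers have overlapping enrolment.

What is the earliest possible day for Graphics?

Graphics at Mon is achievable: Logic -> Wed, Graphics -> Mon, OS -> Tue, Physics -> Mon, Compilers -> Tue.

Mon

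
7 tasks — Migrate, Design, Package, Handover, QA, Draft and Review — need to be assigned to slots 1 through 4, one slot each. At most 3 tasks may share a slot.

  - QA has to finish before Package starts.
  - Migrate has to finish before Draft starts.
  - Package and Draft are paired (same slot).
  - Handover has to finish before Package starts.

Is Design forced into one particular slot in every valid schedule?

No

Design can be 1 (e.g. Draft in 3, Review in 2, Package in 3, QA in 2, Handover in 1, Migrate in 1, Design in 1) or 2 (e.g. Migrate in 1; Handover in 1; Review in 3; QA in 1; Design in 2; Package in 2; Draft in 2).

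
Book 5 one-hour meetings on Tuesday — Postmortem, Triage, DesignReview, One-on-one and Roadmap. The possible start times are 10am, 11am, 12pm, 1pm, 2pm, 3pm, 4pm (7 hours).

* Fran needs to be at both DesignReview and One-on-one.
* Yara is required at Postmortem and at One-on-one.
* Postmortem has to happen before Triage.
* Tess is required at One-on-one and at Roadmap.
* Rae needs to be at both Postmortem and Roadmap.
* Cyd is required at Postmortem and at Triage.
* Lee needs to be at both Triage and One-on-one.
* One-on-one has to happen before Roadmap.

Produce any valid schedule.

One-on-one=12pm; DesignReview=10am; Triage=11am; Roadmap=1pm; Postmortem=10am

Checking: Postmortem(10am) before Triage(11am); One-on-one(12pm) before Roadmap(1pm); Triage(11am) != One-on-one(12pm); Postmortem(10am) != One-on-one(12pm); DesignReview(10am) != One-on-one(12pm); One-on-one(12pm) != Roadmap(1pm); Postmortem(10am) != Triage(11am); Postmortem(10am) != Roadmap(1pm).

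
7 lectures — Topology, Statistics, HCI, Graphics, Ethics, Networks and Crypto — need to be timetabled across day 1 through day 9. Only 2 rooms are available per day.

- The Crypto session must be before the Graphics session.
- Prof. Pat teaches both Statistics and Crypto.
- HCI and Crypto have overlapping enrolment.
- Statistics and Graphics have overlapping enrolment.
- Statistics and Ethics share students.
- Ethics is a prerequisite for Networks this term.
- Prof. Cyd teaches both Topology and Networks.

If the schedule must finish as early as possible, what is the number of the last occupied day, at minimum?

The precedence chain requires at least 2 distinct days.
With at most 2 per day and 7 lectures, at least 4 days are needed.
4 works (last occupied day: day 4): for example Networks -> day 2; Crypto -> day 1; Graphics -> day 2; HCI -> day 4; Topology -> day 3; Statistics -> day 3; Ethics -> day 1.

day 4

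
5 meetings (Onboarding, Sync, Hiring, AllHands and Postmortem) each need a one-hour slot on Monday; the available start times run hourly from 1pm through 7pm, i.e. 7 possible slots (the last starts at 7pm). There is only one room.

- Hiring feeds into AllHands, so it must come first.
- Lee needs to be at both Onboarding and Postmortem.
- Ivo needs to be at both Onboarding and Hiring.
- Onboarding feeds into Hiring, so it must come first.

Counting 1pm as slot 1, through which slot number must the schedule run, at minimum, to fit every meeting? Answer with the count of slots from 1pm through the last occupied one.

The precedence chain requires at least 3 distinct slots.
With at most 1 per slot and 5 meetings, at least 5 slots are needed.
5 works (last occupied slot: 5pm): for example Sync=4pm, Onboarding=1pm, Postmortem=5pm, AllHands=3pm, Hiring=2pm.

5 slots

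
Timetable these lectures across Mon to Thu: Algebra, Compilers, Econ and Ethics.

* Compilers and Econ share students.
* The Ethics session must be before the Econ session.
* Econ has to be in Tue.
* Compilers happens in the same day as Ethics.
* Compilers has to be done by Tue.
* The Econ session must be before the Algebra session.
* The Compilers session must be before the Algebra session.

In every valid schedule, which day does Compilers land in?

Compilers's window is Mon–Tue.
Econ is fixed at Tue, and Compilers can't share a day with Econ.
So Compilers must be Mon.

Mon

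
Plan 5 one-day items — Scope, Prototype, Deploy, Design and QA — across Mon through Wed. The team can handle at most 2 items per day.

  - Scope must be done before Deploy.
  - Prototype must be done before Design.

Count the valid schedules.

15

Splitting on Scope: it can be Mon (10), Tue (5). Listing each branch's schedules as (Prototype, Deploy, Design, QA):
Scope=Mon: (Mon,Tue,Tue,Wed) (Mon,Tue,Wed,Tue) (Mon,Tue,Wed,Wed) (Mon,Wed,Tue,Tue) (Mon,Wed,Tue,Wed) (Mon,Wed,Wed,Tue) (Tue,Tue,Wed,Mon) (Tue,Tue,Wed,Wed) (Tue,Wed,Wed,Mon) (Tue,Wed,Wed,Tue) — 10.
Scope=Tue: (Mon,Wed,Tue,Mon) (Mon,Wed,Tue,Wed) (Mon,Wed,Wed,Mon) (Mon,Wed,Wed,Tue) (Tue,Wed,Wed,Mon) — 5.
Summing: 10 + 5 = 15.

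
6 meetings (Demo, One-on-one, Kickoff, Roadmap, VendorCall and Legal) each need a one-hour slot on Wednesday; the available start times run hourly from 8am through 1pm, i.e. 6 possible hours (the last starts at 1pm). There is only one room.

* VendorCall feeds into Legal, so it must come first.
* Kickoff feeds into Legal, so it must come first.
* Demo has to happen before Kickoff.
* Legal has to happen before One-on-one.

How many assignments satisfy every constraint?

18

Splitting on Demo: it can be 8am (10), 9am (6), 10am (2). Listing each branch's schedules as (One-on-one, Kickoff, Roadmap, VendorCall, Legal):
Demo=8am: (12pm,9am,1pm,10am,11am) (12pm,10am,1pm,9am,11am) (1pm,9am,10am,11am,12pm) (1pm,9am,11am,10am,12pm) (1pm,9am,12pm,10am,11am) (1pm,10am,9am,11am,12pm) (1pm,10am,11am,9am,12pm) (1pm,10am,12pm,9am,11am) (1pm,11am,9am,10am,12pm) (1pm,11am,10am,9am,12pm) — 10.
Demo=9am: (12pm,10am,1pm,8am,11am) (1pm,10am,8am,11am,12pm) (1pm,10am,11am,8am,12pm) (1pm,10am,12pm,8am,11am) (1pm,11am,8am,10am,12pm) (1pm,11am,10am,8am,12pm) — 6.
Demo=10am: (1pm,11am,8am,9am,12pm) (1pm,11am,9am,8am,12pm) — 2.
Summing: 10 + 6 + 2 = 18.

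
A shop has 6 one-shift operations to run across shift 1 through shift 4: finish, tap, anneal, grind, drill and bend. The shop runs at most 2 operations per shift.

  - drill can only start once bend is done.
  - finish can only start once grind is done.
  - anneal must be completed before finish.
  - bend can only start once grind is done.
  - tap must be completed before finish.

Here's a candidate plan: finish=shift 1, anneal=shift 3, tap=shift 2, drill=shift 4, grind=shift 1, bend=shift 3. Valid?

No — it violates: anneal must be completed before finish

drill can only start once bend is done — holds.
anneal must be completed before finish — violated.
finish can only start once grind is done — violated.
tap must be completed before finish — violated.
bend can only start once grind is done — holds.
The shop runs at most 2 operations per shift — holds.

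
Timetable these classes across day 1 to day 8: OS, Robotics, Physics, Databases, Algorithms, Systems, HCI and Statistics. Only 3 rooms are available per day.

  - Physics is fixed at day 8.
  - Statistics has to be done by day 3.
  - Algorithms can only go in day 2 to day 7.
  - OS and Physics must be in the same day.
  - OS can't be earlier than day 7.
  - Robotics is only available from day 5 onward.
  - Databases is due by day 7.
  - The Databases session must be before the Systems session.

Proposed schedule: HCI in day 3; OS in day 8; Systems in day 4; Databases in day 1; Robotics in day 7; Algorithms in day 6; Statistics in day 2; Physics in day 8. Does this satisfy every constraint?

Valid

The Databases session must be before the Systems session — holds.
OS and Physics must be in the same day — holds.
Databases is due by day 7 — holds.
Algorithms can only go in day 2 to day 7 — holds.
Statistics has to be done by day 3 — holds.
Physics is fixed at day 8 — holds.
OS can't be earlier than day 7 — holds.
Robotics is only available from day 5 onward — holds.
Only 3 rooms are available per day — holds.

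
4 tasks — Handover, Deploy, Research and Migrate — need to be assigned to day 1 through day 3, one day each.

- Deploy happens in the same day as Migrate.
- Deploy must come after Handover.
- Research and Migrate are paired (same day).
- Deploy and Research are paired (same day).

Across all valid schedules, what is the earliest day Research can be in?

day 2

Research must be in the same day as Deploy, which can't be before day 2, so Research is at least day 2.
Research at day 2 is achievable: Handover in day 1, Research in day 2, Deploy in day 2, Migrate in day 2.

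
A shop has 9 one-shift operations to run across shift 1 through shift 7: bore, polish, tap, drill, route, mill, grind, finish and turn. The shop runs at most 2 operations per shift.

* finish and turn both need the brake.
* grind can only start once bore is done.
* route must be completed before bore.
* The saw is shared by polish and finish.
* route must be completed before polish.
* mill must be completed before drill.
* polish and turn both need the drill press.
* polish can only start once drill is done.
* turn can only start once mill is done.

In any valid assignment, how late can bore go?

shift 6

Precedence pushes bore to at least shift 2; downstream work caps bore at shift 6.
bore at shift 6 is achievable: finish -> shift 4; mill -> shift 1; bore -> shift 6; grind -> shift 7; tap -> shift 3; turn -> shift 2; polish -> shift 3; drill -> shift 2; route -> shift 1.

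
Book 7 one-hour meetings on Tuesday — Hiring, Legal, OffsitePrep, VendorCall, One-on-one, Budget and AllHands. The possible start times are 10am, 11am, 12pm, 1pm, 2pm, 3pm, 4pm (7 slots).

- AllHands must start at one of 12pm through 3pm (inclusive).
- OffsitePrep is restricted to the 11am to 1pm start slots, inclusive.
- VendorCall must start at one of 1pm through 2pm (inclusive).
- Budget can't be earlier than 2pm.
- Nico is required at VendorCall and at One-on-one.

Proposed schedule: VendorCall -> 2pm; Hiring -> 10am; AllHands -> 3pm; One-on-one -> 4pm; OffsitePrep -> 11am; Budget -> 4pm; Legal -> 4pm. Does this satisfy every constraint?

OffsitePrep is restricted to the 11am to 1pm start slots, inclusive — holds.
VendorCall must start at one of 1pm through 2pm (inclusive) — holds.
AllHands must start at one of 12pm through 3pm (inclusive) — holds.
Nico is required at VendorCall and at One-on-one — holds.
Budget can't be earlier than 2pm — holds.

Yes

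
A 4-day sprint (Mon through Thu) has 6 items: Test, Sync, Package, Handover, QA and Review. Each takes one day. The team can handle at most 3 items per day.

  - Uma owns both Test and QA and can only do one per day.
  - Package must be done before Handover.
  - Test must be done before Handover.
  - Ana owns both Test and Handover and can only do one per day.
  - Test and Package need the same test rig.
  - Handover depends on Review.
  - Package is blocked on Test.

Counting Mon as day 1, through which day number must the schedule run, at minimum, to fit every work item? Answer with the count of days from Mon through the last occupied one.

3

The precedence chain requires at least 3 distinct days.
With at most 3 per day and 6 work items, at least 2 days are needed.
3 works (last occupied day: Wed): for example Test in Mon; Handover in Wed; Review in Mon; QA in Tue; Package in Tue; Sync in Mon.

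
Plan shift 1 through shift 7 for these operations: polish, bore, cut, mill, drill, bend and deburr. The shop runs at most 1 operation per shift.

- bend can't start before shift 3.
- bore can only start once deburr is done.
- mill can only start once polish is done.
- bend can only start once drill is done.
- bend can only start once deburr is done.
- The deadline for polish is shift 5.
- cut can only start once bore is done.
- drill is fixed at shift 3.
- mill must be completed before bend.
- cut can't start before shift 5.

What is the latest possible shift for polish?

shift 4

Polish's own window allows nothing later than shift 5.
polish at shift 4 is achievable: polish in shift 4, bore in shift 2, mill in shift 6, deburr in shift 1, cut in shift 5, bend in shift 7, drill in shift 3.
Nothing later works — the capacity limit rule out every shift after shift 4.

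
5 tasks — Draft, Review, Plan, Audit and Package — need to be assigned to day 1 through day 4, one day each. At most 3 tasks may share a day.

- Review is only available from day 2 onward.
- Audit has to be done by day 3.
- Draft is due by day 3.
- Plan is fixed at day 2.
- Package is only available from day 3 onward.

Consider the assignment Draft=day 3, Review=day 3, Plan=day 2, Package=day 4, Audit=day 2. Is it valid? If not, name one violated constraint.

Yes

Plan is fixed at day 2 — holds.
Review is only available from day 2 onward — holds.
Audit has to be done by day 3 — holds.
Draft is due by day 3 — holds.
At most 3 tasks may share a day — holds.
Package is only available from day 3 onward — holds.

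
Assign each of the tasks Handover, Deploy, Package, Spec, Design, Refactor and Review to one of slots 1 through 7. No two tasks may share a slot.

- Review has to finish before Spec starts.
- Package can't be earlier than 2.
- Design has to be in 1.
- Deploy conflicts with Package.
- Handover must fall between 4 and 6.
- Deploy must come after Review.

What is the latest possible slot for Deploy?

Precedence pushes Deploy to at least 2.
Deploy at 7 is achievable: Spec -> 5, Deploy -> 7, Refactor -> 6, Handover -> 4, Package -> 2, Design -> 1, Review -> 3.

7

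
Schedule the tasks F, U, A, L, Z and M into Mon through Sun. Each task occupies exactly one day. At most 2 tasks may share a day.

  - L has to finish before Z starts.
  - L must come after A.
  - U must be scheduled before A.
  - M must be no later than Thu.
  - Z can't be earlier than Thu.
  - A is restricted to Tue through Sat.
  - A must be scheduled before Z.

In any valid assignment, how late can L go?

Sat

Precedence pushes L to at least Wed; downstream work caps L at Sat.
L at Sat is achievable: M in Mon; Z in Sun; A in Tue; U in Mon; L in Sat; F in Tue.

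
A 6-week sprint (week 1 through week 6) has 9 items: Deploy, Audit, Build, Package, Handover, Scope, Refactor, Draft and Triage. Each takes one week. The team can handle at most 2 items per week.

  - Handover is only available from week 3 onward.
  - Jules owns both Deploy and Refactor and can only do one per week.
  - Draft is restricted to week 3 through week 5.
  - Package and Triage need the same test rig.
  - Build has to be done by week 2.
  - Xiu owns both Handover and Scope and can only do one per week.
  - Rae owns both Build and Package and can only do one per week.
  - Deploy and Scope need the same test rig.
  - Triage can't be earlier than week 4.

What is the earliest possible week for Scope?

week 1

Scope at week 1 is achievable: Triage=week 4, Handover=week 3, Build=week 1, Scope=week 1, Refactor=week 4, Draft=week 3, Audit=week 2, Package=week 5, Deploy=week 2.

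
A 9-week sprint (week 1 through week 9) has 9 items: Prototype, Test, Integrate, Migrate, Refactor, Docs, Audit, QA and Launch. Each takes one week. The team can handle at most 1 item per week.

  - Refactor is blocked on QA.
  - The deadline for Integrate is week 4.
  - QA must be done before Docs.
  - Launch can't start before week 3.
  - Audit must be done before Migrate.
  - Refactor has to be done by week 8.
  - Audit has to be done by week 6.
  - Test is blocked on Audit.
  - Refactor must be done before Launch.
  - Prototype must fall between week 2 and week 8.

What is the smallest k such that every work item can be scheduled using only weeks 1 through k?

9

The precedence chain requires at least 3 distinct weeks.
With at most 1 per week and 9 work items, at least 9 weeks are needed.
9 works (last occupied week: week 9): for example Refactor in week 4, Test in week 7, Docs in week 9, Migrate in week 8, Integrate in week 1, Prototype in week 6, Launch in week 5, QA in week 3, Audit in week 2.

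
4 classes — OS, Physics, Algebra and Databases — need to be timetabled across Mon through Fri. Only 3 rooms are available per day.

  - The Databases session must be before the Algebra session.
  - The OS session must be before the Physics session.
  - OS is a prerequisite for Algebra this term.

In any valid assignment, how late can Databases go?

Downstream work caps Databases at Thu.
Databases at Thu is achievable: Physics=Tue, OS=Mon, Algebra=Fri, Databases=Thu.

Thu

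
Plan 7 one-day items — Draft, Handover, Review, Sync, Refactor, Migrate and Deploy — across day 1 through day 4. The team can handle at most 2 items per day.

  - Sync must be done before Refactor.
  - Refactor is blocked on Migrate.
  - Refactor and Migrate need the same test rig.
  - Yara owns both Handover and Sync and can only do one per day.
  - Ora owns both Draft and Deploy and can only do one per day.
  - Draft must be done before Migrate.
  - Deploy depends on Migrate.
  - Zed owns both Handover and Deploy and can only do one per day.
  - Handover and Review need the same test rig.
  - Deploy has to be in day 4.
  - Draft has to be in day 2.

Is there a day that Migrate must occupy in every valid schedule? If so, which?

Draft is fixed at day 2 and must come before Migrate, so Migrate is at least day 3.
Deploy is fixed at day 4 and must come after Migrate, so Migrate is at most day 3.
So Migrate must be day 3.

day 3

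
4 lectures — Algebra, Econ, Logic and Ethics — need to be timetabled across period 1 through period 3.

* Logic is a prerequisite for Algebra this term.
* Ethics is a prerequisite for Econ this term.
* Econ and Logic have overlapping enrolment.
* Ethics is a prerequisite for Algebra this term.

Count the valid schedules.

Splitting on Algebra: it can be period 2 (2), period 3 (5). Listing each branch's schedules as (Econ, Logic, Ethics) by period number:
Algebra=period 2: (2,1,1) (3,1,1) — 2.
Algebra=period 3: (2,1,1) (3,1,1) (3,1,2) (3,2,1) (3,2,2) — 5.
Summing: 2 + 5 = 7.

7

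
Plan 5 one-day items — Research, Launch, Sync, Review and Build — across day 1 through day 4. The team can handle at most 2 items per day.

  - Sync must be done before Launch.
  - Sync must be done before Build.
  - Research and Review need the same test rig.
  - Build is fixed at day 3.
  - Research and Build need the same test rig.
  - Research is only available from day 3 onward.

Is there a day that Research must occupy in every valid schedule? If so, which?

Research's window is day 3–day 4.
Build is fixed at day 3, and Research can't share a day with Build.
So Research must be day 4.

day 4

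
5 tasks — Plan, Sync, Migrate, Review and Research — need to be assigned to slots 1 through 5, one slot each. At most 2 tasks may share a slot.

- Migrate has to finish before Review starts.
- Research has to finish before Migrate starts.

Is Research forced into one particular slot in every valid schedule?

No

Research can be 1 (e.g. Research=1, Plan=1, Review=3, Migrate=2, Sync=2) or 2 (e.g. Migrate -> 3, Plan -> 1, Review -> 4, Sync -> 1, Research -> 2).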